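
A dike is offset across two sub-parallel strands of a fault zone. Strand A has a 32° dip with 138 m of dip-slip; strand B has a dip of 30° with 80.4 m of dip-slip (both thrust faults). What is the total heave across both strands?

heave_A = 138 × cos(32°) = 117 m
heave_B = 80.4 × cos(30°) = 69.63 m
total = 117 + 69.63 = 187 m

187 m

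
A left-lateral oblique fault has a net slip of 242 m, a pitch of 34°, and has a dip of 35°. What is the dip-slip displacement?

dip-slip = net slip × sin(rake) = 242 m × sin(34°) = 135 m

135 m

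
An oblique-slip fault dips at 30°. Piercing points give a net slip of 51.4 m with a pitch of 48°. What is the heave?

33.1 m

dip-slip = net slip × sin(rake) = 51.4 m × sin(48°) = 38.20 m
heave = dip-slip × cos(dip) = 38.20 × cos(30°) = 33.1 m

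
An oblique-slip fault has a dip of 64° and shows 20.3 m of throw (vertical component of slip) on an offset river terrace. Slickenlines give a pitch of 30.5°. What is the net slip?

dip-slip = throw / sin(dip) = 20.3 / sin(64°) = 22.59 m
net slip = dip-slip / sin(rake) = 22.59 / sin(30.5°) = 44.5 m

44.5 m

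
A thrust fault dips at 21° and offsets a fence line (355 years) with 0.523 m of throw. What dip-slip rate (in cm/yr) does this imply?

dip-slip = throw / sin(dip) = 0.523 m / sin(21°) = 1.459 m
rate = 1.459 m / 355 years = 0.00411 m/yr = 0.411 cm/yr

0.411 cm/yr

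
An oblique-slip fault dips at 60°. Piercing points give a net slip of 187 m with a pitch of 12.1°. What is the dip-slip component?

dip-slip = net slip × sin(rake) = 187 m × sin(12.1°) = 39.2 m

39.2 m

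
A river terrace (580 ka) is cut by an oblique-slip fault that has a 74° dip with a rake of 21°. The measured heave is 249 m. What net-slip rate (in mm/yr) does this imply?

4.35 mm/yr

dip-slip = heave / cos(dip) = 249 / cos(74°) = 903.4 m
net slip = dip-slip / sin(rake) = 903.4 / sin(21°) = 2521 m
rate = 2521 m / 580 ka = 0.00435 m/yr = 4.35 mm/yr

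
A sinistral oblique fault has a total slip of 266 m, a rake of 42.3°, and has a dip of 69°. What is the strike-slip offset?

strike-slip = net slip × cos(rake) = 266 m × cos(42.3°) = 197 m

197 m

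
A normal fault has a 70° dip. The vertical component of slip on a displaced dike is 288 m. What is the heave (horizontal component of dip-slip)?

105 m

heave = throw / tan(dip) = 288 / tan(70°) = 105 m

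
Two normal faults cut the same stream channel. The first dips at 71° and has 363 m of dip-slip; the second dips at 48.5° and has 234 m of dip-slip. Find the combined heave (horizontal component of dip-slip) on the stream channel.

273 m

heave_A = 363 × cos(71°) = 118.2 m
heave_B = 234 × cos(48.5°) = 155.1 m
total = 118.2 + 155.1 = 273 m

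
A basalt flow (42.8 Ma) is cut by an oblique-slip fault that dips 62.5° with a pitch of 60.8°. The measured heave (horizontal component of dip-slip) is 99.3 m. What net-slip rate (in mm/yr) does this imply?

0.00576 mm/yr

dip-slip = heave / cos(dip) = 99.3 / cos(62.5°) = 215.1 m
net slip = dip-slip / sin(rake) = 215.1 / sin(60.8°) = 246.4 m
rate = 246.4 m / 42.8 Ma = 0.00000576 m/yr = 0.00576 mm/yr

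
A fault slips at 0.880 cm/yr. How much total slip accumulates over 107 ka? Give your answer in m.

942 m

slip = rate × time = 0.880 cm/yr × 107 ka = 942 m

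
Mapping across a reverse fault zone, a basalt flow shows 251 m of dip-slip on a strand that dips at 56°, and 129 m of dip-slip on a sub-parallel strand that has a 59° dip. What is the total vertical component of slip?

throw_A = 251 × sin(56°) = 208.1 m
throw_B = 129 × sin(59°) = 110.6 m
total = 208.1 + 110.6 = 319 m

319 m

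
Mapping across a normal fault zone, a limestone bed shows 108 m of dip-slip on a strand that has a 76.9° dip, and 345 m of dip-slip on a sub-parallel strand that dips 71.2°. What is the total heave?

136 m

heave_A = 108 × cos(76.9°) = 24.48 m
heave_B = 345 × cos(71.2°) = 111.2 m
total = 24.48 + 111.2 = 136 m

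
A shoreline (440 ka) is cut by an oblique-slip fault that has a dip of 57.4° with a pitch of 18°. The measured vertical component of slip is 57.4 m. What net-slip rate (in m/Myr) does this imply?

501 m/Myr

dip-slip = throw / sin(dip) = 57.4 / sin(57.4°) = 68.13 m
net slip = dip-slip / sin(rake) = 68.13 / sin(18°) = 220.5 m
rate = 220.5 m / 440 ka = 0.000501 m/yr = 501 m/Myr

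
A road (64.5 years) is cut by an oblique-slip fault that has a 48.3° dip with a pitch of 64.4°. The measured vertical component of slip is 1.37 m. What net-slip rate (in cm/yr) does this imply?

dip-slip = throw / sin(dip) = 1.37 / sin(48.3°) = 1.835 m
net slip = dip-slip / sin(rake) = 1.835 / sin(64.4°) = 2.035 m
rate = 2.035 m / 64.5 years = 0.0315 m/yr = 3.15 cm/yr

3.15 cm/yr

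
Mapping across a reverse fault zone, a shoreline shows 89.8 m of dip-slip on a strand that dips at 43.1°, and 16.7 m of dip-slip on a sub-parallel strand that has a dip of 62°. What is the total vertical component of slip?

throw_A = 89.8 × sin(43.1°) = 61.36 m
throw_B = 16.7 × sin(62°) = 14.75 m
total = 61.36 + 14.75 = 76.1 m

76.1 m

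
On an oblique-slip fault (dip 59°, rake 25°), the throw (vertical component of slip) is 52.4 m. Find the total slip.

dip-slip = throw / sin(dip) = 52.4 / sin(59°) = 61.13 m
net slip = dip-slip / sin(rake) = 61.13 / sin(25°) = 145 m

145 m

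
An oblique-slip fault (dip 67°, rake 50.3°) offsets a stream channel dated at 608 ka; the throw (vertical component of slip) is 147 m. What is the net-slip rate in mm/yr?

0.341 mm/yr

dip-slip = throw / sin(dip) = 147 / sin(67°) = 159.7 m
net slip = dip-slip / sin(rake) = 159.7 / sin(50.3°) = 207.6 m
rate = 207.6 m / 608 ka = 0.000341 m/yr = 0.341 mm/yr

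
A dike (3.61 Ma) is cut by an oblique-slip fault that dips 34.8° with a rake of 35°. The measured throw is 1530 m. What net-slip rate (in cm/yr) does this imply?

dip-slip = throw / sin(dip) = 1530 / sin(34.8°) = 2681 m
net slip = dip-slip / sin(rake) = 2681 / sin(35°) = 4674 m
rate = 4674 m / 3.61 Ma = 0.00129 m/yr = 0.129 cm/yr

0.129 cm/yr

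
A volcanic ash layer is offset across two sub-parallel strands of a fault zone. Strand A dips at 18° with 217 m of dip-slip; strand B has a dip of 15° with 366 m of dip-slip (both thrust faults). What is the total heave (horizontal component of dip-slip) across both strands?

heave_A = 217 × cos(18°) = 206.4 m
heave_B = 366 × cos(15°) = 353.5 m
total = 206.4 + 353.5 = 560 m

560 m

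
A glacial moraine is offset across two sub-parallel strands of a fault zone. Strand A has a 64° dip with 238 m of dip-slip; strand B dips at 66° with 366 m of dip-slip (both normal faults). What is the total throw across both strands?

548 m

throw_A = 238 × sin(64°) = 213.9 m
throw_B = 366 × sin(66°) = 334.4 m
total = 213.9 + 334.4 = 548 m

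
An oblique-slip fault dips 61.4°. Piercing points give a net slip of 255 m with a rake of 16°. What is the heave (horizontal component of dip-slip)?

33.6 m

dip-slip = net slip × sin(rake) = 255 m × sin(16°) = 70.29 m
heave = dip-slip × cos(dip) = 70.29 × cos(61.4°) = 33.6 m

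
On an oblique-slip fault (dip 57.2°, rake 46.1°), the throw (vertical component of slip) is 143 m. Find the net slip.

236 m

dip-slip = throw / sin(dip) = 143 / sin(57.2°) = 170.1 m
net slip = dip-slip / sin(rake) = 170.1 / sin(46.1°) = 236 m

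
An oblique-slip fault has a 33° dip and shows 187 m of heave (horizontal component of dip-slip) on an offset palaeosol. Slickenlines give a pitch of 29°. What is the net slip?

460 m

dip-slip = heave / cos(dip) = 187 / cos(33°) = 223 m
net slip = dip-slip / sin(rake) = 223 / sin(29°) = 460 m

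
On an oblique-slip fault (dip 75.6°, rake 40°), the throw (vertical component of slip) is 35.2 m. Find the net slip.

56.5 m

dip-slip = throw / sin(dip) = 35.2 / sin(75.6°) = 36.34 m
net slip = dip-slip / sin(rake) = 36.34 / sin(40°) = 56.5 m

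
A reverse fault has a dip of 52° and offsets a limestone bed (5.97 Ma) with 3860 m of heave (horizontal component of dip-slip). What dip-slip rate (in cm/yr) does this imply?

dip-slip = heave / cos(dip) = 3860 m / cos(52°) = 6270 m
rate = 6270 m / 5.97 Ma = 0.00105 m/yr = 0.105 cm/yr

0.105 cm/yr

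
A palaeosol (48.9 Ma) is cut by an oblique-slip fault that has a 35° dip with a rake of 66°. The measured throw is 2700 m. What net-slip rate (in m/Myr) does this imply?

dip-slip = throw / sin(dip) = 2700 / sin(35°) = 4707 m
net slip = dip-slip / sin(rake) = 4707 / sin(66°) = 5153 m
rate = 5153 m / 48.9 Ma = 0.000105 m/yr = 105 m/Myr

105 m/Myr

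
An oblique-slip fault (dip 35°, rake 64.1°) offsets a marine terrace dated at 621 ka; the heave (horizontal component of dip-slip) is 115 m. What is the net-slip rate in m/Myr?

dip-slip = heave / cos(dip) = 115 / cos(35°) = 140.4 m
net slip = dip-slip / sin(rake) = 140.4 / sin(64.1°) = 156.1 m
rate = 156.1 m / 621 ka = 0.000251 m/yr = 251 m/Myr

251 m/Myr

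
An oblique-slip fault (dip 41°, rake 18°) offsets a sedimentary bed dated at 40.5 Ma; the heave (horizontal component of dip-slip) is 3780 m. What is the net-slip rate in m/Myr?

400 m/Myr

dip-slip = heave / cos(dip) = 3780 / cos(41°) = 5009 m
net slip = dip-slip / sin(rake) = 5009 / sin(18°) = 16210 m
rate = 16210 m / 40.5 Ma = 0.000400 m/yr = 400 m/Myr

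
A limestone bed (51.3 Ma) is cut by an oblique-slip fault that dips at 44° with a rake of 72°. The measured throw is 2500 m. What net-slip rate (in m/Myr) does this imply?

73.8 m/Myr

dip-slip = throw / sin(dip) = 2500 / sin(44°) = 3599 m
net slip = dip-slip / sin(rake) = 3599 / sin(72°) = 3784 m
rate = 3784 m / 51.3 Ma = 0.0000738 m/yr = 73.8 m/Myr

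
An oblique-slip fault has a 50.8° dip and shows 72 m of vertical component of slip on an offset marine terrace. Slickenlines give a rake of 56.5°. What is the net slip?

111 m

dip-slip = throw / sin(dip) = 72 / sin(50.8°) = 92.91 m
net slip = dip-slip / sin(rake) = 92.91 / sin(56.5°) = 111 m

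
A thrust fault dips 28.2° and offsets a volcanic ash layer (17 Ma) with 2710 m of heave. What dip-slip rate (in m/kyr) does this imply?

0.181 m/kyr

dip-slip = heave / cos(dip) = 2710 m / cos(28.2°) = 3075 m
rate = 3075 m / 17 Ma = 0.000181 m/yr = 0.181 m/kyr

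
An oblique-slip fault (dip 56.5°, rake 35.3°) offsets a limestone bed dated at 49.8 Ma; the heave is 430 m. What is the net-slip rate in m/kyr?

dip-slip = heave / cos(dip) = 430 / cos(56.5°) = 779.1 m
net slip = dip-slip / sin(rake) = 779.1 / sin(35.3°) = 1348 m
rate = 1348 m / 49.8 Ma = 0.0000271 m/yr = 0.0271 m/kyr

0.0271 m/kyr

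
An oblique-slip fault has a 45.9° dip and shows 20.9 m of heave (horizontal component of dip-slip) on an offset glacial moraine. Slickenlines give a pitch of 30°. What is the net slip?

60.1 m

dip-slip = heave / cos(dip) = 20.9 / cos(45.9°) = 30.03 m
net slip = dip-slip / sin(rake) = 30.03 / sin(30°) = 60.1 m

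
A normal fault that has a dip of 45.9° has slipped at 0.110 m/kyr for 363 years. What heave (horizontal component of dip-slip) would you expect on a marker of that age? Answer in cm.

dip-slip = rate × time = 0.110 m/kyr × 363 years = 0.03993 m
heave = dip-slip × cos(dip) = 0.03993 × cos(45.9°) = 0.0278 m = 2.78 cm

2.78 cm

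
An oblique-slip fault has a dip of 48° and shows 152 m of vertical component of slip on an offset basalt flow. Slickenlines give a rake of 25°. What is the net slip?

dip-slip = throw / sin(dip) = 152 / sin(48°) = 204.5 m
net slip = dip-slip / sin(rake) = 204.5 / sin(25°) = 484 m

484 m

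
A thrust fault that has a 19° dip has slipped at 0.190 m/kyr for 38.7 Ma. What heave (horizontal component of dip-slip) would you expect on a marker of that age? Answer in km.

dip-slip = rate × time = 0.190 m/kyr × 38.7 Ma = 7353 m
heave = dip-slip × cos(dip) = 7353 × cos(19°) = 6950 m = 6.95 km

6.95 km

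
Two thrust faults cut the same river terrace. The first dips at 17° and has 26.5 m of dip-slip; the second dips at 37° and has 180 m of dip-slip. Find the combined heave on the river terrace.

heave_A = 26.5 × cos(17°) = 25.34 m
heave_B = 180 × cos(37°) = 143.8 m
total = 25.34 + 143.8 = 169 m

169 m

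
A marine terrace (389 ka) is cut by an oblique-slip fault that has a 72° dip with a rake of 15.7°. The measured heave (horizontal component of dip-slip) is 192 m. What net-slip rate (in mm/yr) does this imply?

dip-slip = heave / cos(dip) = 192 / cos(72°) = 621.3 m
net slip = dip-slip / sin(rake) = 621.3 / sin(15.7°) = 2296 m
rate = 2296 m / 389 ka = 0.00590 m/yr = 5.90 mm/yr

5.90 mm/yr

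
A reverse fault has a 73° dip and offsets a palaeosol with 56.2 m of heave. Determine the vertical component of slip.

throw = heave × tan(dip) = 56.2 × tan(73°) = 184 m

184 m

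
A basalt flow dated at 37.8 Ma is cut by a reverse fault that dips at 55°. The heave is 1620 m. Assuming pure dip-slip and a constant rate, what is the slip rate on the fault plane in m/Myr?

74.7 m/Myr

dip-slip = heave / cos(dip) = 1620 m / cos(55°) = 2824 m
rate = 2824 m / 37.8 Ma = 0.0000747 m/yr = 74.7 m/Myr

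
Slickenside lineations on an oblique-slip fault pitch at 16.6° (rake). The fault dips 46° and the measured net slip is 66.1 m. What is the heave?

dip-slip = net slip × sin(rake) = 66.1 m × sin(16.6°) = 18.88 m
heave = dip-slip × cos(dip) = 18.88 × cos(46°) = 13.1 m

13.1 m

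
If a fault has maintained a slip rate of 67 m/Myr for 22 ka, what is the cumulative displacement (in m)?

1.47 m

slip = rate × time = 67 m/Myr × 22 ka = 1.47 m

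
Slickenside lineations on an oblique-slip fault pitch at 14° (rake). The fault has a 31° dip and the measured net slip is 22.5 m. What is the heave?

dip-slip = net slip × sin(rake) = 22.5 m × sin(14°) = 5.443 m
heave = dip-slip × cos(dip) = 5.443 × cos(31°) = 4.67 m

4.67 m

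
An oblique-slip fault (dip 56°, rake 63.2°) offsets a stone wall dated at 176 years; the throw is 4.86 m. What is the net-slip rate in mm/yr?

37.3 mm/yr

dip-slip = throw / sin(dip) = 4.86 / sin(56°) = 5.862 m
net slip = dip-slip / sin(rake) = 5.862 / sin(63.2°) = 6.568 m
rate = 6.568 m / 176 years = 0.0373 m/yr = 37.3 mm/yr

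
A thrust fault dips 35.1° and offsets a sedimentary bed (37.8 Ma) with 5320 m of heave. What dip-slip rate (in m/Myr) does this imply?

172 m/Myr

dip-slip = heave / cos(dip) = 5320 m / cos(35.1°) = 6502 m
rate = 6502 m / 37.8 Ma = 0.000172 m/yr = 172 m/Myr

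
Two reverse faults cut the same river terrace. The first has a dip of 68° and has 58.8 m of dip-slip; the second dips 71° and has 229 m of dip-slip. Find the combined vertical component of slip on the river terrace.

throw_A = 58.8 × sin(68°) = 54.52 m
throw_B = 229 × sin(71°) = 216.5 m
total = 54.52 + 216.5 = 271 m

271 m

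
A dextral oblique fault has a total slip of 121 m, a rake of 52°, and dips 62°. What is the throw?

84.2 m

dip-slip = net slip × sin(rake) = 121 m × sin(52°) = 95.35 m
throw = dip-slip × sin(dip) = 95.35 × sin(62°) = 84.2 m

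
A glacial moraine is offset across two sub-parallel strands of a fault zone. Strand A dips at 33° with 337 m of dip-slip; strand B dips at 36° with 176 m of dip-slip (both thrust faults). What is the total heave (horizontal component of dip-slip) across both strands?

heave_A = 337 × cos(33°) = 282.6 m
heave_B = 176 × cos(36°) = 142.4 m
total = 282.6 + 142.4 = 425 m

425 m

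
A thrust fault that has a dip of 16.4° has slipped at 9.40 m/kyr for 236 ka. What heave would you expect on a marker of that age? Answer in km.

2.13 km

dip-slip = rate × time = 9.40 m/kyr × 236 ka = 2218 m
heave = dip-slip × cos(dip) = 2218 × cos(16.4°) = 2130 m = 2.13 km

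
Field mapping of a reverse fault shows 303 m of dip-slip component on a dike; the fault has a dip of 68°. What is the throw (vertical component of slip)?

281 m

throw = dip-slip × sin(dip) = 303 m × sin(68°) = 281 m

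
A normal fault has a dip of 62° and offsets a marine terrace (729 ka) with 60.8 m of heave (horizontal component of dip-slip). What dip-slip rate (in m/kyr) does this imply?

dip-slip = heave / cos(dip) = 60.8 m / cos(62°) = 129.5 m
rate = 129.5 m / 729 ka = 0.000178 m/yr = 0.178 m/kyr

0.178 m/kyr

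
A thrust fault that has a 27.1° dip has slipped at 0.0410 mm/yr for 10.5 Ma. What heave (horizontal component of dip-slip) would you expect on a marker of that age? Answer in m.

dip-slip = rate × time = 0.0410 mm/yr × 10.5 Ma = 430.5 m
heave = dip-slip × cos(dip) = 430.5 × cos(27.1°) = 383 m

383 m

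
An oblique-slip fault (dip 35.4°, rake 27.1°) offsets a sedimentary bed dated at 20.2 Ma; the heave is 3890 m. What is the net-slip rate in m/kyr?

dip-slip = heave / cos(dip) = 3890 / cos(35.4°) = 4772 m
net slip = dip-slip / sin(rake) = 4772 / sin(27.1°) = 10480 m
rate = 10480 m / 20.2 Ma = 0.000519 m/yr = 0.519 m/kyr

0.519 m/kyr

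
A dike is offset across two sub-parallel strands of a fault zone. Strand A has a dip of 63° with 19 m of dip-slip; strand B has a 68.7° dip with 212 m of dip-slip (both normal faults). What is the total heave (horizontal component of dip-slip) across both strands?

85.6 m

heave_A = 19 × cos(63°) = 8.626 m
heave_B = 212 × cos(68.7°) = 77.01 m
total = 8.626 + 77.01 = 85.6 m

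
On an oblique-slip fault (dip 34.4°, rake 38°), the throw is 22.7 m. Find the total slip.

65.3 m

dip-slip = throw / sin(dip) = 22.7 / sin(34.4°) = 40.18 m
net slip = dip-slip / sin(rake) = 40.18 / sin(38°) = 65.3 m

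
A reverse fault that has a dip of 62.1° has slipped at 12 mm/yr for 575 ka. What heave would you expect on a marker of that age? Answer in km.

3.23 km

dip-slip = rate × time = 12 mm/yr × 575 ka = 6900 m
heave = dip-slip × cos(dip) = 6900 × cos(62.1°) = 3230 m = 3.23 km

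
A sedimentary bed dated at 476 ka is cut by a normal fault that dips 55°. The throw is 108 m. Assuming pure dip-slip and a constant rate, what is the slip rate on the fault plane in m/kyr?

dip-slip = throw / sin(dip) = 108 m / sin(55°) = 131.8 m
rate = 131.8 m / 476 ka = 0.000277 m/yr = 0.277 m/kyr

0.277 m/kyr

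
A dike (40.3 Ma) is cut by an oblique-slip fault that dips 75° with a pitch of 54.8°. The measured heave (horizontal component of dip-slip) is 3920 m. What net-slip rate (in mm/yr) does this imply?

0.460 mm/yr

dip-slip = heave / cos(dip) = 3920 / cos(75°) = 15150 m
net slip = dip-slip / sin(rake) = 15150 / sin(54.8°) = 18530 m
rate = 18530 m / 40.3 Ma = 0.000460 m/yr = 0.460 mm/yr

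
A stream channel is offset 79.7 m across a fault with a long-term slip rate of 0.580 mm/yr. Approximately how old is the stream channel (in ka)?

age = offset / rate = 79.7 m / (0.580 mm/yr) = 137000 yr = 137 ka

137 ka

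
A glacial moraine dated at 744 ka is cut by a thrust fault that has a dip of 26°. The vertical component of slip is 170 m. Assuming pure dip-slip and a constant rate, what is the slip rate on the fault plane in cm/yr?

0.0521 cm/yr

dip-slip = throw / sin(dip) = 170 m / sin(26°) = 387.8 m
rate = 387.8 m / 744 ka = 0.000521 m/yr = 0.0521 cm/yr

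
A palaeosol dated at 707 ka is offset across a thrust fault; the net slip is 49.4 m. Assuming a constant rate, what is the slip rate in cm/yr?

rate = 49.4 m / 707 ka = 0.0000699 m/yr = 0.00699 cm/yr

0.00699 cm/yr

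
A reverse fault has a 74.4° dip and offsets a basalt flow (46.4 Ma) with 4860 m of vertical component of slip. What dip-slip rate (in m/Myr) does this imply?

dip-slip = throw / sin(dip) = 4860 m / sin(74.4°) = 5046 m
rate = 5046 m / 46.4 Ma = 0.000109 m/yr = 109 m/Myr

109 m/Myr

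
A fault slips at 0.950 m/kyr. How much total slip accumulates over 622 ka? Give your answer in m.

591 m

slip = rate × time = 0.950 m/kyr × 622 ka = 591 m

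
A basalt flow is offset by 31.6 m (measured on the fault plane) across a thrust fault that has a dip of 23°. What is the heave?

heave = dip-slip × cos(dip) = 31.6 m × cos(23°) = 29.1 m

29.1 m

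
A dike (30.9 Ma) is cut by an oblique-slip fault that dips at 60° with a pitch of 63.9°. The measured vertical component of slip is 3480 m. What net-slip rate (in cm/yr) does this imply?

dip-slip = throw / sin(dip) = 3480 / sin(60°) = 4018 m
net slip = dip-slip / sin(rake) = 4018 / sin(63.9°) = 4475 m
rate = 4475 m / 30.9 Ma = 0.000145 m/yr = 0.0145 cm/yr

0.0145 cm/yr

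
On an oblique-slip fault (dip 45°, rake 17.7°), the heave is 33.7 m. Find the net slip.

157 m

dip-slip = heave / cos(dip) = 33.7 / cos(45°) = 47.66 m
net slip = dip-slip / sin(rake) = 47.66 / sin(17.7°) = 157 m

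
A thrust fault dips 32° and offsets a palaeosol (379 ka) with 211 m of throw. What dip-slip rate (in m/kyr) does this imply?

1.05 m/kyr

dip-slip = throw / sin(dip) = 211 m / sin(32°) = 398.2 m
rate = 398.2 m / 379 ka = 0.00105 m/yr = 1.05 m/kyr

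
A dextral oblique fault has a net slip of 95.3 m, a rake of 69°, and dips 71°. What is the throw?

dip-slip = net slip × sin(rake) = 95.3 m × sin(69°) = 88.97 m
throw = dip-slip × sin(dip) = 88.97 × sin(71°) = 84.1 m

84.1 m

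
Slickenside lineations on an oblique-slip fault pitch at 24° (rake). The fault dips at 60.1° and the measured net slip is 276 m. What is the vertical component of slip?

97.3 m

dip-slip = net slip × sin(rake) = 276 m × sin(24°) = 112.3 m
throw = dip-slip × sin(dip) = 112.3 × sin(60.1°) = 97.3 m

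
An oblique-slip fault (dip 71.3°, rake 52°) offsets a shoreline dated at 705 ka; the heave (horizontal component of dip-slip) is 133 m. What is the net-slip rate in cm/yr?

0.0747 cm/yr

dip-slip = heave / cos(dip) = 133 / cos(71.3°) = 414.8 m
net slip = dip-slip / sin(rake) = 414.8 / sin(52°) = 526.4 m
rate = 526.4 m / 705 ka = 0.000747 m/yr = 0.0747 cm/yr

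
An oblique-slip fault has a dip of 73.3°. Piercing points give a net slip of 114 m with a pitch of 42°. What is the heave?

21.9 m

dip-slip = net slip × sin(rake) = 114 m × sin(42°) = 76.28 m
heave = dip-slip × cos(dip) = 76.28 × cos(73.3°) = 21.9 m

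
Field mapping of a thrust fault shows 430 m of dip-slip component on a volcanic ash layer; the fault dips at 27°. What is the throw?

195 m

throw = dip-slip × sin(dip) = 430 m × sin(27°) = 195 m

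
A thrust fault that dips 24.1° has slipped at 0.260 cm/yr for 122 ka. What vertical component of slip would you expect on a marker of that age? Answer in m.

130 m

dip-slip = rate × time = 0.260 cm/yr × 122 ka = 317.2 m
throw = dip-slip × sin(dip) = 317.2 × sin(24.1°) = 130 m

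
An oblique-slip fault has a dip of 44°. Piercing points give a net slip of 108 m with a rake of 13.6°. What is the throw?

dip-slip = net slip × sin(rake) = 108 m × sin(13.6°) = 25.40 m
throw = dip-slip × sin(dip) = 25.40 × sin(44°) = 17.6 m

17.6 m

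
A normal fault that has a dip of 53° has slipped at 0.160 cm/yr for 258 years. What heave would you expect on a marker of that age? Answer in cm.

dip-slip = rate × time = 0.160 cm/yr × 258 years = 0.4128 m
heave = dip-slip × cos(dip) = 0.4128 × cos(53°) = 0.248 m = 24.8 cm

24.8 cm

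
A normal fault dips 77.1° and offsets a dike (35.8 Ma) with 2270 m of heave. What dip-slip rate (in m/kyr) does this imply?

0.284 m/kyr

dip-slip = heave / cos(dip) = 2270 m / cos(77.1°) = 10170 m
rate = 10170 m / 35.8 Ma = 0.000284 m/yr = 0.284 m/kyr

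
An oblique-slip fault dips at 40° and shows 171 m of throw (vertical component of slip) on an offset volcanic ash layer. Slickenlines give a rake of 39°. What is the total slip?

dip-slip = throw / sin(dip) = 171 / sin(40°) = 266 m
net slip = dip-slip / sin(rake) = 266 / sin(39°) = 423 m

423 m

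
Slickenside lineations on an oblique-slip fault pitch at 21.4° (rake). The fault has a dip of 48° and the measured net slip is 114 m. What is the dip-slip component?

dip-slip = net slip × sin(rake) = 114 m × sin(21.4°) = 41.6 m

41.6 m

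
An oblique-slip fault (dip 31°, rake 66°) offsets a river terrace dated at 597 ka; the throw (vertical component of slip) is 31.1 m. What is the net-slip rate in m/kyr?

0.111 m/kyr

dip-slip = throw / sin(dip) = 31.1 / sin(31°) = 60.38 m
net slip = dip-slip / sin(rake) = 60.38 / sin(66°) = 66.10 m
rate = 66.10 m / 597 ka = 0.000111 m/yr = 0.111 m/kyr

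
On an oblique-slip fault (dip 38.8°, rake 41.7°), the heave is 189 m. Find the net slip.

dip-slip = heave / cos(dip) = 189 / cos(38.8°) = 242.5 m
net slip = dip-slip / sin(rake) = 242.5 / sin(41.7°) = 365 m

365 m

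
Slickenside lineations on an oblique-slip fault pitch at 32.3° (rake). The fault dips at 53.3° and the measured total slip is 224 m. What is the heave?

dip-slip = net slip × sin(rake) = 224 m × sin(32.3°) = 119.7 m
heave = dip-slip × cos(dip) = 119.7 × cos(53.3°) = 71.5 m

71.5 m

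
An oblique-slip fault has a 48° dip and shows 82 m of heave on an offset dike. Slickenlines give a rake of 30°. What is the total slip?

245 m

dip-slip = heave / cos(dip) = 82 / cos(48°) = 122.5 m
net slip = dip-slip / sin(rake) = 122.5 / sin(30°) = 245 m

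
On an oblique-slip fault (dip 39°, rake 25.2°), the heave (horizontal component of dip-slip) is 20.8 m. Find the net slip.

dip-slip = heave / cos(dip) = 20.8 / cos(39°) = 26.76 m
net slip = dip-slip / sin(rake) = 26.76 / sin(25.2°) = 62.9 m

62.9 m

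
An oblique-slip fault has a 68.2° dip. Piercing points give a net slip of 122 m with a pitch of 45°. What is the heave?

dip-slip = net slip × sin(rake) = 122 m × sin(45°) = 86.27 m
heave = dip-slip × cos(dip) = 86.27 × cos(68.2°) = 32 m

32 m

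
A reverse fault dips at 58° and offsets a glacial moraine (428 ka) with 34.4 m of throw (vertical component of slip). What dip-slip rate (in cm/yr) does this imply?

0.00948 cm/yr

dip-slip = throw / sin(dip) = 34.4 m / sin(58°) = 40.56 m
rate = 40.56 m / 428 ka = 0.0000948 m/yr = 0.00948 cm/yr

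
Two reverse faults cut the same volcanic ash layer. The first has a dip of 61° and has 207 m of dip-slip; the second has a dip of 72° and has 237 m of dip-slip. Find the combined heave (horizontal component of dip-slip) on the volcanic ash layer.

174 m

heave_A = 207 × cos(61°) = 100.4 m
heave_B = 237 × cos(72°) = 73.24 m
total = 100.4 + 73.24 = 174 m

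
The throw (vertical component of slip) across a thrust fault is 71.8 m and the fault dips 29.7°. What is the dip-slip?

dip-slip = throw / sin(dip) = 71.8 / sin(29.7°) = 145 m

145 m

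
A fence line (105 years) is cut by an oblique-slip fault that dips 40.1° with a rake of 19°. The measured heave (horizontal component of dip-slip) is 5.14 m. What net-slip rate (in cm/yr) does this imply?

19.7 cm/yr

dip-slip = heave / cos(dip) = 5.14 / cos(40.1°) = 6.720 m
net slip = dip-slip / sin(rake) = 6.720 / sin(19°) = 20.64 m
rate = 20.64 m / 105 years = 0.197 m/yr = 19.7 cm/yr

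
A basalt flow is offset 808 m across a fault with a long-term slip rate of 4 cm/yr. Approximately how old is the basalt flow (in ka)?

20.2 ka

age = offset / rate = 808 m / (4 cm/yr) = 20200 yr = 20.2 ka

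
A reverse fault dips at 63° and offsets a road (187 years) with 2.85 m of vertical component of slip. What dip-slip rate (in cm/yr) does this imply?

dip-slip = throw / sin(dip) = 2.85 m / sin(63°) = 3.199 m
rate = 3.199 m / 187 years = 0.0171 m/yr = 1.71 cm/yr

1.71 cm/yr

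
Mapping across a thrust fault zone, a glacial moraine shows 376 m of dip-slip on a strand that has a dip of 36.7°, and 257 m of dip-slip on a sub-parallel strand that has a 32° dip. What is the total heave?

heave_A = 376 × cos(36.7°) = 301.5 m
heave_B = 257 × cos(32°) = 217.9 m
total = 301.5 + 217.9 = 519 m

519 m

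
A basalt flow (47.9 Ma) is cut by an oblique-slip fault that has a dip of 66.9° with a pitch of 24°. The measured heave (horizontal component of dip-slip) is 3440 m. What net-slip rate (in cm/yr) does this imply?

dip-slip = heave / cos(dip) = 3440 / cos(66.9°) = 8768 m
net slip = dip-slip / sin(rake) = 8768 / sin(24°) = 21560 m
rate = 21560 m / 47.9 Ma = 0.000450 m/yr = 0.0450 cm/yr

0.0450 cm/yr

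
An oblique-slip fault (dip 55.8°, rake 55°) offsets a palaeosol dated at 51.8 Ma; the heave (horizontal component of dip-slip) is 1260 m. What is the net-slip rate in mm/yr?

dip-slip = heave / cos(dip) = 1260 / cos(55.8°) = 2242 m
net slip = dip-slip / sin(rake) = 2242 / sin(55°) = 2737 m
rate = 2737 m / 51.8 Ma = 0.0000528 m/yr = 0.0528 mm/yr

0.0528 mm/yr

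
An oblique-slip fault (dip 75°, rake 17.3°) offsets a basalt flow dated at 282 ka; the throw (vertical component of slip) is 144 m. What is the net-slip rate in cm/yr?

dip-slip = throw / sin(dip) = 144 / sin(75°) = 149.1 m
net slip = dip-slip / sin(rake) = 149.1 / sin(17.3°) = 501.3 m
rate = 501.3 m / 282 ka = 0.00178 m/yr = 0.178 cm/yr

0.178 cm/yr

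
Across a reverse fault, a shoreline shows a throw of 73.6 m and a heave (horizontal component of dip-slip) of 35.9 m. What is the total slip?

net slip = √(throw² + heave²) = √(73.6² + 35.9²) = 81.9 m

81.9 m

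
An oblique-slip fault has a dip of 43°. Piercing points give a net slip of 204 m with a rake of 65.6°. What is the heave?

dip-slip = net slip × sin(rake) = 204 m × sin(65.6°) = 185.8 m
heave = dip-slip × cos(dip) = 185.8 × cos(43°) = 136 m

136 m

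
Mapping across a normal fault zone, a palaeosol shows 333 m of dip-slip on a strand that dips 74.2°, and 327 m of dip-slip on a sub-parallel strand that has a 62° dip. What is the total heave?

244 m

heave_A = 333 × cos(74.2°) = 90.67 m
heave_B = 327 × cos(62°) = 153.5 m
total = 90.67 + 153.5 = 244 m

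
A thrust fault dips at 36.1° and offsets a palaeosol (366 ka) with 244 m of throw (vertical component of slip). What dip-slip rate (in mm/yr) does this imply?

1.13 mm/yr

dip-slip = throw / sin(dip) = 244 m / sin(36.1°) = 414.1 m
rate = 414.1 m / 366 ka = 0.00113 m/yr = 1.13 mm/yr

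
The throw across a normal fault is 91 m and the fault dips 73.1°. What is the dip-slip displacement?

95.1 m

dip-slip = throw / sin(dip) = 91 / sin(73.1°) = 95.1 m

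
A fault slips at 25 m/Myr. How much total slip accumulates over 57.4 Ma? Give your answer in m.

1440 m

slip = rate × time = 25 m/Myr × 57.4 Ma = 1440 m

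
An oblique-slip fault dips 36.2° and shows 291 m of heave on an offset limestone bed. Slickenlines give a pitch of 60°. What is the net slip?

416 m

dip-slip = heave / cos(dip) = 291 / cos(36.2°) = 360.6 m
net slip = dip-slip / sin(rake) = 360.6 / sin(60°) = 416 m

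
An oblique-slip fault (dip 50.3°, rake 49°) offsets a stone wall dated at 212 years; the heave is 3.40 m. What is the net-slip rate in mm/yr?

33.3 mm/yr

dip-slip = heave / cos(dip) = 3.40 / cos(50.3°) = 5.323 m
net slip = dip-slip / sin(rake) = 5.323 / sin(49°) = 7.053 m
rate = 7.053 m / 212 years = 0.0333 m/yr = 33.3 mm/yr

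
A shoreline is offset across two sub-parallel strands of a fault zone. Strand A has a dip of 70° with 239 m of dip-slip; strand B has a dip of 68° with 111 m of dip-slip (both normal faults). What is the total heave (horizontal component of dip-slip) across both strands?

123 m

heave_A = 239 × cos(70°) = 81.74 m
heave_B = 111 × cos(68°) = 41.58 m
total = 81.74 + 41.58 = 123 m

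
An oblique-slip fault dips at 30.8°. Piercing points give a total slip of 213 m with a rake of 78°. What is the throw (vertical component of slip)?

dip-slip = net slip × sin(rake) = 213 m × sin(78°) = 208.3 m
throw = dip-slip × sin(dip) = 208.3 × sin(30.8°) = 107 m

107 m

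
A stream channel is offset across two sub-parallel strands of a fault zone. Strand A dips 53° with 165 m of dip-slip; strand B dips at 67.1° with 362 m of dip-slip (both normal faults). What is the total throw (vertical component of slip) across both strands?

465 m

throw_A = 165 × sin(53°) = 131.8 m
throw_B = 362 × sin(67.1°) = 333.5 m
total = 131.8 + 333.5 = 465 m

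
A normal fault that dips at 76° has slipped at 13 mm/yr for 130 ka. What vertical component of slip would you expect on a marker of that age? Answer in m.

dip-slip = rate × time = 13 mm/yr × 130 ka = 1690 m
throw = dip-slip × sin(dip) = 1690 × sin(76°) = 1640 m

1640 m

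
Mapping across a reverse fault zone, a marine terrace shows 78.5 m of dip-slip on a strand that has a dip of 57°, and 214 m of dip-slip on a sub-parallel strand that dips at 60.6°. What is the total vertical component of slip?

252 m

throw_A = 78.5 × sin(57°) = 65.84 m
throw_B = 214 × sin(60.6°) = 186.4 m
total = 65.84 + 186.4 = 252 m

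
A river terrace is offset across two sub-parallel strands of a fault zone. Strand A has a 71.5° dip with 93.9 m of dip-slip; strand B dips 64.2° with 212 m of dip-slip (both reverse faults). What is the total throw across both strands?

throw_A = 93.9 × sin(71.5°) = 89.05 m
throw_B = 212 × sin(64.2°) = 190.9 m
total = 89.05 + 190.9 = 280 m

280 m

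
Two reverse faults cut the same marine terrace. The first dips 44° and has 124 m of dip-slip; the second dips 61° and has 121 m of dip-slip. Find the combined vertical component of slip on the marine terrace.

192 m

throw_A = 124 × sin(44°) = 86.14 m
throw_B = 121 × sin(61°) = 105.8 m
total = 86.14 + 105.8 = 192 m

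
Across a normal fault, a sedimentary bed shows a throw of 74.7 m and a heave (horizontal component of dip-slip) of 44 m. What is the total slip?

net slip = √(throw² + heave²) = √(74.7² + 44²) = 86.7 m

86.7 m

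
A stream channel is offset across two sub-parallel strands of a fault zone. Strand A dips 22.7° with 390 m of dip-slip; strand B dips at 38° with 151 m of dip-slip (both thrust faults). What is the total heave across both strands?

479 m

heave_A = 390 × cos(22.7°) = 359.8 m
heave_B = 151 × cos(38°) = 119 m
total = 359.8 + 119 = 479 m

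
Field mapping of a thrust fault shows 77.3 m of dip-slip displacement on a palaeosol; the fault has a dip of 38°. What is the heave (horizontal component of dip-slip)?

heave = dip-slip × cos(dip) = 77.3 m × cos(38°) = 60.9 m

60.9 m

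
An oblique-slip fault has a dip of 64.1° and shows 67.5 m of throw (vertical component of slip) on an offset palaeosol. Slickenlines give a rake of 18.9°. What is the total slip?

232 m

dip-slip = throw / sin(dip) = 67.5 / sin(64.1°) = 75.04 m
net slip = dip-slip / sin(rake) = 75.04 / sin(18.9°) = 232 m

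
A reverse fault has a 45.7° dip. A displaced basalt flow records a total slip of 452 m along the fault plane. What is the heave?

heave = dip-slip × cos(dip) = 452 m × cos(45.7°) = 316 m

316 m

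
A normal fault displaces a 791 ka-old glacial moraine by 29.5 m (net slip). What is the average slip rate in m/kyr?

rate = 29.5 m / 791 ka = 0.0000373 m/yr = 0.0373 m/kyr

0.0373 m/kyr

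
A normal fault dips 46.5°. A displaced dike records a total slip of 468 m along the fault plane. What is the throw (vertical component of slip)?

throw = dip-slip × sin(dip) = 468 m × sin(46.5°) = 339 m

339 m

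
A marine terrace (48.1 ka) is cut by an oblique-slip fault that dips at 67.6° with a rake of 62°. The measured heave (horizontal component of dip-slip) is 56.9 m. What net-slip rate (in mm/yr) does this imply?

dip-slip = heave / cos(dip) = 56.9 / cos(67.6°) = 149.3 m
net slip = dip-slip / sin(rake) = 149.3 / sin(62°) = 169.1 m
rate = 169.1 m / 48.1 ka = 0.00352 m/yr = 3.52 mm/yr

3.52 mm/yr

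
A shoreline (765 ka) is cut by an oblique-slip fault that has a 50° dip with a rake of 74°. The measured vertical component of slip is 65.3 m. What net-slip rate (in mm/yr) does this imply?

dip-slip = throw / sin(dip) = 65.3 / sin(50°) = 85.24 m
net slip = dip-slip / sin(rake) = 85.24 / sin(74°) = 88.68 m
rate = 88.68 m / 765 ka = 0.000116 m/yr = 0.116 mm/yr

0.116 mm/yr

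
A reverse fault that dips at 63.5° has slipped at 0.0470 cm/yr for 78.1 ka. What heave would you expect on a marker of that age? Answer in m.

dip-slip = rate × time = 0.0470 cm/yr × 78.1 ka = 36.71 m
heave = dip-slip × cos(dip) = 36.71 × cos(63.5°) = 16.4 m

16.4 m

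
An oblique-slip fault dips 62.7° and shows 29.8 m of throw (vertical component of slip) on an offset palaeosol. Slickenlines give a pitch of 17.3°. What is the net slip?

dip-slip = throw / sin(dip) = 29.8 / sin(62.7°) = 33.54 m
net slip = dip-slip / sin(rake) = 33.54 / sin(17.3°) = 113 m

113 m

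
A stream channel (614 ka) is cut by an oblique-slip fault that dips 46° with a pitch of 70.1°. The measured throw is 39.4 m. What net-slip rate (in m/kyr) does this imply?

dip-slip = throw / sin(dip) = 39.4 / sin(46°) = 54.77 m
net slip = dip-slip / sin(rake) = 54.77 / sin(70.1°) = 58.25 m
rate = 58.25 m / 614 ka = 0.0000949 m/yr = 0.0949 m/kyr

0.0949 m/kyr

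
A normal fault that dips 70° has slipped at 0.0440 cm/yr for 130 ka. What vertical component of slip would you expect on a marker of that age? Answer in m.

53.8 m

dip-slip = rate × time = 0.0440 cm/yr × 130 ka = 57.20 m
throw = dip-slip × sin(dip) = 57.20 × sin(70°) = 53.8 m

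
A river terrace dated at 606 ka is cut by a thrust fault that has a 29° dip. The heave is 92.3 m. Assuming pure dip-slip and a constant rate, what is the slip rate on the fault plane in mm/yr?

dip-slip = heave / cos(dip) = 92.3 m / cos(29°) = 105.5 m
rate = 105.5 m / 606 ka = 0.000174 m/yr = 0.174 mm/yr

0.174 mm/yr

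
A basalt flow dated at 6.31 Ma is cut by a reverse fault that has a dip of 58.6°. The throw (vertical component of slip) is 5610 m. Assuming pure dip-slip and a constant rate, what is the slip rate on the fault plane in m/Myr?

dip-slip = throw / sin(dip) = 5610 m / sin(58.6°) = 6573 m
rate = 6573 m / 6.31 Ma = 0.00104 m/yr = 1040 m/Myr

1040 m/Myr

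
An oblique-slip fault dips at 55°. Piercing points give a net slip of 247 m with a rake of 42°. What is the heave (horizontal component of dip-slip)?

94.8 m

dip-slip = net slip × sin(rake) = 247 m × sin(42°) = 165.3 m
heave = dip-slip × cos(dip) = 165.3 × cos(55°) = 94.8 m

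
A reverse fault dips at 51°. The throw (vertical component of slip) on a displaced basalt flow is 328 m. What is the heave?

heave = throw / tan(dip) = 328 / tan(51°) = 266 m

266 m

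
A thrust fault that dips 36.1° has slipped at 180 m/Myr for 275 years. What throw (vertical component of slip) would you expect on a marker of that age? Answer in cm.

2.92 cm

dip-slip = rate × time = 180 m/Myr × 275 years = 0.04950 m
throw = dip-slip × sin(dip) = 0.04950 × sin(36.1°) = 0.0292 m = 2.92 cm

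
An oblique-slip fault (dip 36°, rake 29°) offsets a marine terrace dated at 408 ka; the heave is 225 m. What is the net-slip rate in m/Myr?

1410 m/Myr

dip-slip = heave / cos(dip) = 225 / cos(36°) = 278.1 m
net slip = dip-slip / sin(rake) = 278.1 / sin(29°) = 573.7 m
rate = 573.7 m / 408 ka = 0.00141 m/yr = 1410 m/Myr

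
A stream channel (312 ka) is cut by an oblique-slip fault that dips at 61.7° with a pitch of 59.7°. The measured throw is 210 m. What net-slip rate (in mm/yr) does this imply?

0.885 mm/yr

dip-slip = throw / sin(dip) = 210 / sin(61.7°) = 238.5 m
net slip = dip-slip / sin(rake) = 238.5 / sin(59.7°) = 276.2 m
rate = 276.2 m / 312 ka = 0.000885 m/yr = 0.885 mm/yr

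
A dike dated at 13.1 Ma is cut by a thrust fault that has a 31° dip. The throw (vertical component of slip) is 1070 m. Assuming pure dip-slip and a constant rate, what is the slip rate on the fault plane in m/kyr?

dip-slip = throw / sin(dip) = 1070 m / sin(31°) = 2078 m
rate = 2078 m / 13.1 Ma = 0.000159 m/yr = 0.159 m/kyr

0.159 m/kyr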